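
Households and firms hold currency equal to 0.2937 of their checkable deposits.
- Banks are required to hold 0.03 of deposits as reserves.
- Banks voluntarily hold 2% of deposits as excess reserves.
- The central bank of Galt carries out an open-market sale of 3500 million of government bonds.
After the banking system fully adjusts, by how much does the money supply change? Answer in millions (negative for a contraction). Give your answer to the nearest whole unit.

-13174 million

The money multiplier is m = (1 + c) / (rr + e + c) = (1 + 0.2937) / (0.03 + 0.02 + 0.2937) ≈ 3.76404.
The sale removes 3500 million of base, so ΔM = m × ΔMB = 3.76404 × (−3500) = -13174.14 million.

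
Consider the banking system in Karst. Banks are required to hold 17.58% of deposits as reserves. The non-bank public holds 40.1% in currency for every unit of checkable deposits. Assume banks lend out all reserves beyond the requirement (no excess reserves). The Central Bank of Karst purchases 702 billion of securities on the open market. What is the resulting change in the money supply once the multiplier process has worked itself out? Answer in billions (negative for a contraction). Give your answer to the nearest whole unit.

1705 billion

The money multiplier is m = (1 + c) / (rr + c) = (1 + 0.401) / (0.1758 + 0.401) ≈ 2.4289.
The purchase adds 702 billion of base, so ΔM = m × ΔMB = 2.4289 × (+702) = 1705.0878 billion.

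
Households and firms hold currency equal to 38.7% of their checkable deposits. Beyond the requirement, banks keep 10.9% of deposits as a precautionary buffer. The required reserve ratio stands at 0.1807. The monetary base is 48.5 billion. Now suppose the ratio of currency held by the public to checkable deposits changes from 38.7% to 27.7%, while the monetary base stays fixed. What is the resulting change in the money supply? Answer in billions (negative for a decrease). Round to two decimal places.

Initially m₁ = (1 + 0.387) / (0.1807 + 0.109 + 0.387) ≈ 2.04965, so M₁ = 2.04965 × 48.5 ≈ 99.408 billion.
After the change m₂ = (1 + 0.277) / (0.1807 + 0.109 + 0.277) ≈ 2.25340, so M₂ = 2.25340 × 48.5 = 109.2899 billion.
ΔM = M₂ − M₁ = 109.2899 − 99.408 = 9.8819 billion.

9.88 billion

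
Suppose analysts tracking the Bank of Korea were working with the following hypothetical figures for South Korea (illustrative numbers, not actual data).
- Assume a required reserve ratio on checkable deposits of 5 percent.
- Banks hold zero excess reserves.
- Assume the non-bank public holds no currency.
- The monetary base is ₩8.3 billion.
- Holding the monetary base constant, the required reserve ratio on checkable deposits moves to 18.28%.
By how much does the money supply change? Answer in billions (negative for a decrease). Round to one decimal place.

Initially m₁ = 1 / (0.05) = 20, so M₁ = 20 × 8.3 = 166 billion.
After the change m₂ = 1 / (0.1828) ≈ 5.4705, so M₂ = 5.4705 × 8.3 ≈ 45.4052 billion.
ΔM = M₂ − M₁ = 45.4052 − 166 = -120.5948 billion.

-120.6 billion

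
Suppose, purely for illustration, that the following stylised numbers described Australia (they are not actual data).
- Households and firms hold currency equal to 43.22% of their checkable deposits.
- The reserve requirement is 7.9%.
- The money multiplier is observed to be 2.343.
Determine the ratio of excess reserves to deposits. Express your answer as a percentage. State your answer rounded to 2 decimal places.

Using m = 2.343. Since m = (1 + c)/(c + rr + e), the denominator satisfies c + rr + e = (1 + c)/m = (1 + 0.4322) / 2.343 ≈ 0.611268.
With c = 0.4322 and rr = 0.079, the ratio of excess reserves to deposits is 0.611268 − 0.4322 − 0.079 = 0.100068.

10.01%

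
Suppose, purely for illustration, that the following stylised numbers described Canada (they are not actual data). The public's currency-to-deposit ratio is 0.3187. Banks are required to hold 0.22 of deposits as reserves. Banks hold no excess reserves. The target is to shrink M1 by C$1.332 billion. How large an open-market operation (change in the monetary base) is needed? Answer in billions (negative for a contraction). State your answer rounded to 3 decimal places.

-0.544 billion

The money multiplier is m = (1 + c) / (rr + c) = (1 + 0.3187) / (0.22 + 0.3187) ≈ 2.44793.
ΔMB = ΔM / m = (−1.332) / 2.44793 ≈ -0.5441 billion.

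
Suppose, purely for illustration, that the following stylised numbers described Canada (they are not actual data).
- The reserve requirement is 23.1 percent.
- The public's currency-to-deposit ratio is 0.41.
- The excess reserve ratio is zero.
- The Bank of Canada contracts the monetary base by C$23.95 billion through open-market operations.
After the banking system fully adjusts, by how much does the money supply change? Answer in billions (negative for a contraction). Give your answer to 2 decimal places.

-52.68 billion

The money multiplier is m = (1 + c) / (rr + c) = (1 + 0.41) / (0.231 + 0.41) ≈ 2.19969.
The sale removes 23.95 billion of base, so ΔM = m × ΔMB = 2.19969 × (−23.95) ≈ -52.6826 billion.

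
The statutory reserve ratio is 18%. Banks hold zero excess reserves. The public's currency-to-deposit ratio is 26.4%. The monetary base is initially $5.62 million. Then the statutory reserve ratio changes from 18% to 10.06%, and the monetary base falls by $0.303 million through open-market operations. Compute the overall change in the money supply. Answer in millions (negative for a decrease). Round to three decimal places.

Before: m₁ = (1 + 0.264) / (0.18 + 0.264) ≈ 2.84685, MB₁ = 5.62, so M₁ = 2.84685 × 5.62 ≈ 15.9993 million.
After: m₂ = (1 + 0.264) / (0.1006 + 0.264) ≈ 3.46681, MB₂ = 5.62 − 0.303 = 5.317, so M₂ = 3.46681 × 5.317 ≈ 18.433 million.
ΔM = M₂ − M₁ = 18.433 − 15.9993 = 2.4337 million.

$2.434 million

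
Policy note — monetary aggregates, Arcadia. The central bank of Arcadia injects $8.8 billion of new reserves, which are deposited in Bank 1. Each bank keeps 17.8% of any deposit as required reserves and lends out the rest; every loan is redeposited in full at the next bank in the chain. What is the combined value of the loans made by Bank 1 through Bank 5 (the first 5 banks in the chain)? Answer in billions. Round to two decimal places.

Bank i lends (1 − rr)^i of the original deposit: Bank 1 lends 8.8·0.8220 = 7.2336, Bank 2 lends 8.8·0.8220² ≈ 5.9460, and so on.
Summing a geometric series: total = 8.8·[0.8220·(1 − 0.8220^5) / (1 − 0.8220)] ≈ 25.3874 billion.

$25.39 billion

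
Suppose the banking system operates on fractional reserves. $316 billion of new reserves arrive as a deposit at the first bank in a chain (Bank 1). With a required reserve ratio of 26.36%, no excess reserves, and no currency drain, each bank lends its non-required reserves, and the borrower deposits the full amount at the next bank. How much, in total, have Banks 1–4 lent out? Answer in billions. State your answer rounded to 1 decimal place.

Bank i lends (1 − rr)^i of the original deposit: Bank 1 lends 316·0.7364 = 232.7024, Bank 2 lends 316·0.7364² ≈ 171.3620, and so on.
Summing a geometric series: total = 316·[0.7364·(1 − 0.7364^4) / (1 − 0.7364)] ≈ 623.1825 billion.

$623.2 billion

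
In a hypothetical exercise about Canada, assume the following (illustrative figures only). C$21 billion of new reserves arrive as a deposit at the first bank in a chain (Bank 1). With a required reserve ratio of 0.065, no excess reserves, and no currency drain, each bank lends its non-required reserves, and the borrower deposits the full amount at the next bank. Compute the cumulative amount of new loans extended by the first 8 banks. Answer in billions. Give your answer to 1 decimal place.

Bank i lends (1 − rr)^i of the original deposit: Bank 1 lends 21·0.9350 = 19.6350, Bank 2 lends 21·0.9350² ≈ 18.3587, and so on.
Summing a geometric series: total = 21·[0.9350·(1 − 0.9350^8) / (1 − 0.9350)] ≈ 125.6315 billion.

C$125.6 billion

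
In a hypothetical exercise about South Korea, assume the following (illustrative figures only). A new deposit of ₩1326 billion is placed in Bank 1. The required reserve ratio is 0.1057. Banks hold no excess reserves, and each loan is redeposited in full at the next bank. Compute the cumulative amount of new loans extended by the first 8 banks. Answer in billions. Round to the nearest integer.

₩6629 billion

Bank i lends (1 − rr)^i of the original deposit: Bank 1 lends 1326·0.8943 = 1185.8418, Bank 2 lends 1326·0.8943² ≈ 1060.4983, and so on.
Summing a geometric series: total = 1326·[0.8943·(1 − 0.8943^8) / (1 − 0.8943)] ≈ 6628.8864 billion.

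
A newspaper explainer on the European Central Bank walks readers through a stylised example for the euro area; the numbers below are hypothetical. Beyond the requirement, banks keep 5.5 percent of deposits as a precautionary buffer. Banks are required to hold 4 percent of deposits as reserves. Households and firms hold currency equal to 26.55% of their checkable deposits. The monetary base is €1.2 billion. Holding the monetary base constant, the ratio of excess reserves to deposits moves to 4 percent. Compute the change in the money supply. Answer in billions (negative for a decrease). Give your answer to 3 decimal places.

Initially m₁ = (1 + 0.2655) / (0.04 + 0.055 + 0.2655) ≈ 3.51040, so M₁ = 3.51040 × 1.2 ≈ 4.2125 billion.
After the change m₂ = (1 + 0.2655) / (0.04 + 0.04 + 0.2655) ≈ 3.66281, so M₂ = 3.66281 × 1.2 ≈ 4.3954 billion.
ΔM = M₂ − M₁ = 4.3954 − 4.2125 = 0.1829 billion.

€0.183 billion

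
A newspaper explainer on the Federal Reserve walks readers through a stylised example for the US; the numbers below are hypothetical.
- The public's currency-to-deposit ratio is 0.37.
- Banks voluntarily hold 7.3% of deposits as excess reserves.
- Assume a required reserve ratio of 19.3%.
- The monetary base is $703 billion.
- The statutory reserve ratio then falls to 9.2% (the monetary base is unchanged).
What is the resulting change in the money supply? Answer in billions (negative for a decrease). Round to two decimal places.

Initially m₁ = (1 + 0.37) / (0.193 + 0.073 + 0.37) ≈ 2.154088, so M₁ = 2.154088 × 703 ≈ 1514.3239 billion.
After the change m₂ = (1 + 0.37) / (0.092 + 0.073 + 0.37) ≈ 2.560748, so M₂ = 2.560748 × 703 ≈ 1800.2058 billion.
ΔM = M₂ − M₁ = 1800.2058 − 1514.3239 = 285.8819 billion.

$285.88 billion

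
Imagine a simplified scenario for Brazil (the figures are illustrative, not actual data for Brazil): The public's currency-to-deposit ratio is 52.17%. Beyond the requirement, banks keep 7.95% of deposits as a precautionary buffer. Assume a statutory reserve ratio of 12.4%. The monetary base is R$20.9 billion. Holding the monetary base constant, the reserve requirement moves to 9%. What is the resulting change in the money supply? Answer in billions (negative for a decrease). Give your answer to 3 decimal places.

Initially m₁ = (1 + 0.5217) / (0.124 + 0.0795 + 0.5217) ≈ 2.098318, so M₁ = 2.098318 × 20.9 ≈ 43.8548 billion.
After the change m₂ = (1 + 0.5217) / (0.09 + 0.0795 + 0.5217) ≈ 2.201534, so M₂ = 2.201534 × 20.9 ≈ 46.0121 billion.
ΔM = M₂ − M₁ = 46.0121 − 43.8548 = 2.1573 billion.

R$2.157 billion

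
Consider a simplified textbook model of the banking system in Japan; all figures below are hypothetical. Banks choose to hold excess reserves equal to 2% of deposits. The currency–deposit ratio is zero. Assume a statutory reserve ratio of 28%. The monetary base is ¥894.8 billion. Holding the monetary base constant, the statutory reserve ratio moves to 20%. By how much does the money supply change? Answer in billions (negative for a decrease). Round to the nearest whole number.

Initially m₁ = 1 / (0.28 + 0.02) ≈ 3.3333, so M₁ = 3.3333 × 894.8 ≈ 2982.6368 billion.
After the change m₂ = 1 / (0.2 + 0.02) ≈ 4.5455, so M₂ = 4.5455 × 894.8 = 4067.3134 billion.
ΔM = M₂ − M₁ = 4067.3134 − 2982.6368 = 1084.6766 billion.

¥1085 billion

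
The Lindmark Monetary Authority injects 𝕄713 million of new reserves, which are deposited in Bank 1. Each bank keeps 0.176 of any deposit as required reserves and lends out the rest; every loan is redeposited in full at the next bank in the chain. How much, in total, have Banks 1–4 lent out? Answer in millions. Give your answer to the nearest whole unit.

𝕄1799 million

Bank i lends (1 − rr)^i of the original deposit: Bank 1 lends 713·0.8240 = 587.5120, Bank 2 lends 713·0.8240² ≈ 484.1099, and so on.
Summing a geometric series: total = 713·[0.8240·(1 − 0.8240^4) / (1 − 0.8240)] ≈ 1799.2274 million.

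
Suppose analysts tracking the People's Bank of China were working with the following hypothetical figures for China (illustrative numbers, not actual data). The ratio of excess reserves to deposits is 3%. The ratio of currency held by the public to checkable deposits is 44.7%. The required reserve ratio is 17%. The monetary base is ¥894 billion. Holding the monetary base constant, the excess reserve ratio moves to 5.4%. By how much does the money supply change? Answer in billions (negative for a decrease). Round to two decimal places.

Initially m₁ = (1 + 0.447) / (0.17 + 0.03 + 0.447) ≈ 2.236476, so M₁ = 2.236476 × 894 ≈ 1999.4095 billion.
After the change m₂ = (1 + 0.447) / (0.17 + 0.054 + 0.447) ≈ 2.156483, so M₂ = 2.156483 × 894 ≈ 1927.8958 billion.
ΔM = M₂ − M₁ = 1927.8958 − 1999.4095 = -71.5137 billion.

-71.51 billion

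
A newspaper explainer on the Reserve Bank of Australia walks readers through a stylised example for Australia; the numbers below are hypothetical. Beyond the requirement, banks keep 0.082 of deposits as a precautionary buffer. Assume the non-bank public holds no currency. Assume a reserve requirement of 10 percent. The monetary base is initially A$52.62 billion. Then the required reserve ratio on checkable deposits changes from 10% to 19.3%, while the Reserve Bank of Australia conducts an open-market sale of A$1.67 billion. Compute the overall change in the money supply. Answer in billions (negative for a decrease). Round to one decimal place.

-103.8 billion

Before: m₁ = 1 / (0.1 + 0.082) ≈ 5.4945, MB₁ = 52.62, so M₁ = 5.4945 × 52.62 ≈ 289.1206 billion.
After: m₂ = 1 / (0.193 + 0.082) ≈ 3.6364, MB₂ = 52.62 − 1.67 = 50.95, so M₂ = 3.6364 × 50.95 ≈ 185.2746 billion.
ΔM = M₂ − M₁ = 185.2746 − 289.1206 = -103.846 billion.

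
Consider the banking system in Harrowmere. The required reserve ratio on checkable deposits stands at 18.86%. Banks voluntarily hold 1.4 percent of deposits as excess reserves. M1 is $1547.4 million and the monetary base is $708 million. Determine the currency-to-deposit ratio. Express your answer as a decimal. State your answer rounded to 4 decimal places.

Using m = M/MB = 1547.4/708 ≈ 2.185593. From m = (1 + c)/(c + rr + e), rearranging gives 1 + c = m·(c + rr + e), so c·(1 − m) = m·(rr + e) − 1.
Hence c = [m·(rr + e) − 1]/(1 − m) = [2.185593 × (0.1886 + 0.014) − 1] / (1 − 2.185593) ≈ 0.469975.

0.4700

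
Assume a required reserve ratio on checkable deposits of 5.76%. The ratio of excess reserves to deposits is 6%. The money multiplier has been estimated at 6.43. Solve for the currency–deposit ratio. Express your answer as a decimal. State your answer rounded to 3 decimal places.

Using m = 6.43. From m = (1 + c)/(c + rr + e), rearranging gives 1 + c = m·(c + rr + e), so c·(1 − m) = m·(rr + e) − 1.
Hence c = [m·(rr + e) − 1]/(1 − m) = [6.43 × (0.0576 + 0.06) − 1] / (1 − 6.43) ≈ 0.044905.

0.045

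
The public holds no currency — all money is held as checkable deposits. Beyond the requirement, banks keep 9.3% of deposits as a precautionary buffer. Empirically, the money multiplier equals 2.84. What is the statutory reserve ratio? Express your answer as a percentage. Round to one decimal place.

Using m = 2.84. Since m = (1 + c)/(c + rr + e), the denominator satisfies c + rr + e = (1 + c)/m = (1 + 0) / 2.84 ≈ 0.352113.
With c = 0 and e = 0.093, the statutory reserve ratio is 0.352113 − 0 − 0.093 = 0.259113.

25.9%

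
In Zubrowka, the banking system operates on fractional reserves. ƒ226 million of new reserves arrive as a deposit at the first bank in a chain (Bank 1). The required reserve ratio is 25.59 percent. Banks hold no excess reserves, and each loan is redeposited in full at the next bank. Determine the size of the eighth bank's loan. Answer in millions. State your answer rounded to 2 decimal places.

ƒ21.24 million

Each bank lends a fraction (1 − rr) = 0.7441 of the deposit it receives, so Bank 8 receives 226·0.7441^7 and lends 226·0.7441^8 ≈ 21.2402 million.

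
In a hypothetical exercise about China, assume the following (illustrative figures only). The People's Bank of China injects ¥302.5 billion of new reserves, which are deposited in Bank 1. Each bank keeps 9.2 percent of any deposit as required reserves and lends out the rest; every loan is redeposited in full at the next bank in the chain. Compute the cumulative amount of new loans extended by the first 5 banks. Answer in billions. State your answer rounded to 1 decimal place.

¥1142.9 billion

Bank i lends (1 − rr)^i of the original deposit: Bank 1 lends 302.5·0.9080 = 274.6700, Bank 2 lends 302.5·0.9080² ≈ 249.4004, and so on.
Summing a geometric series: total = 302.5·[0.9080·(1 − 0.9080^5) / (1 − 0.9080)] ≈ 1142.8519 billion.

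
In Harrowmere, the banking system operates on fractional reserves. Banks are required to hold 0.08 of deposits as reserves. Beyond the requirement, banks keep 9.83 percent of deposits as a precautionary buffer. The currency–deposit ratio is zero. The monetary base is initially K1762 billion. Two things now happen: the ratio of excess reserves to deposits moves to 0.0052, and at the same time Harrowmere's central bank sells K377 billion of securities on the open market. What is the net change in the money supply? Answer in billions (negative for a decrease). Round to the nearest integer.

K6374 billion

Before: m₁ = 1 / (0.08 + 0.0983) ≈ 5.60852, MB₁ = 1762, so M₁ = 5.60852 × 1762 ≈ 9882.2122 billion.
After: m₂ = 1 / (0.08 + 0.0052) ≈ 11.73709, MB₂ = 1762 − 377 = 1385, so M₂ = 11.73709 × 1385 ≈ 16255.8697 billion.
ΔM = M₂ − M₁ = 16255.8697 − 9882.2122 = 6373.6575 billion.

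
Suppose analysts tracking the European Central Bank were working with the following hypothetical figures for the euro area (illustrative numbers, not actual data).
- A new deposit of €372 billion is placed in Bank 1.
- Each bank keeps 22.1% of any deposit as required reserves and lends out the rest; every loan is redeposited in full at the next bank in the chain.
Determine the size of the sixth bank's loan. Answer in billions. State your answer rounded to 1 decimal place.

Each bank lends a fraction (1 − rr) = 0.7790 of the deposit it receives, so Bank 6 receives 372·0.7790^5 and lends 372·0.7790^6 ≈ 83.1319 billion.

€83.1 billion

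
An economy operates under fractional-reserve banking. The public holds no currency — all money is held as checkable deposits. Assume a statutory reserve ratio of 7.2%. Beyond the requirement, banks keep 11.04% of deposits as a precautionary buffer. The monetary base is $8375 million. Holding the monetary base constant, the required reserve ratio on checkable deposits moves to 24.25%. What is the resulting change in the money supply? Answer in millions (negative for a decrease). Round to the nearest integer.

Initially m₁ = 1 / (0.072 + 0.1104) ≈ 5.48246, so M₁ = 5.48246 × 8375 = 45915.6025 million.
After the change m₂ = 1 / (0.2425 + 0.1104) ≈ 2.83366, so M₂ = 2.83366 × 8375 = 23731.9025 million.
ΔM = M₂ − M₁ = 23731.9025 − 45915.6025 = -22183.7 million.

-22184 million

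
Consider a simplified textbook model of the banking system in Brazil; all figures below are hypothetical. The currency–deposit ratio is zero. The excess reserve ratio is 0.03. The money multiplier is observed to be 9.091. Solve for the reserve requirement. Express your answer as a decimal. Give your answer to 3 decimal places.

Using m = 9.091. Since m = (1 + c)/(c + rr + e), the denominator satisfies c + rr + e = (1 + c)/m = (1 + 0) / 9.091 ≈ 0.109999.
With c = 0 and e = 0.03, the reserve requirement is 0.109999 − 0 − 0.03 = 0.079999.

0.080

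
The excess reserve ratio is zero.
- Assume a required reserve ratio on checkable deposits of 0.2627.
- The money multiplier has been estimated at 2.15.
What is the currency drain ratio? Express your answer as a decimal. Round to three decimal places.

0.378

Using m = 2.15. From m = (1 + c)/(c + rr + e), rearranging gives 1 + c = m·(c + rr + e), so c·(1 − m) = m·(rr + e) − 1.
Hence c = [m·(rr + e) − 1]/(1 − m) = [2.15 × (0.2627 + 0) − 1] / (1 − 2.15) ≈ 0.378430.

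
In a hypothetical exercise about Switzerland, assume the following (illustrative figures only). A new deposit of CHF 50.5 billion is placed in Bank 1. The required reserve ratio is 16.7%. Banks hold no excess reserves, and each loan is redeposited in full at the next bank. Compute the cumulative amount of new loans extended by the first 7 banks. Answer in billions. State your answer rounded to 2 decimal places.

Bank i lends (1 − rr)^i of the original deposit: Bank 1 lends 50.5·0.8330 = 42.0665, Bank 2 lends 50.5·0.8330² ≈ 35.0414, and so on.
Summing a geometric series: total = 50.5·[0.8330·(1 − 0.8330^7) / (1 − 0.8330)] ≈ 181.7925 billion.

CHF 181.79 billion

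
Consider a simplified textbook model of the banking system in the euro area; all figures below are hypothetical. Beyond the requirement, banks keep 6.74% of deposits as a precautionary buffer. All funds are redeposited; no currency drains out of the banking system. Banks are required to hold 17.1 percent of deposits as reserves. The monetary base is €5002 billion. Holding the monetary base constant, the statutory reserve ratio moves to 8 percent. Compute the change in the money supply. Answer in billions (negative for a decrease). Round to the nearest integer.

Initially m₁ = 1 / (0.171 + 0.0674) ≈ 4.19463, so M₁ = 4.19463 × 5002 ≈ 20981.5393 billion.
After the change m₂ = 1 / (0.08 + 0.0674) ≈ 6.78426, so M₂ = 6.78426 × 5002 ≈ 33934.8685 billion.
ΔM = M₂ − M₁ = 33934.8685 − 20981.5393 = 12953.3292 billion.

€12953 billion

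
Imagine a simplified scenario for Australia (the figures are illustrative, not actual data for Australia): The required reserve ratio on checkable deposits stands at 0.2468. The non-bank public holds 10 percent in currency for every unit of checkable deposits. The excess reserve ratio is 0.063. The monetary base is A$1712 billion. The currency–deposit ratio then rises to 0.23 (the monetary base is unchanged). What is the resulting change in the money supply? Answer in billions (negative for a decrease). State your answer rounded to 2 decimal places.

-694.41 billion

Initially m₁ = (1 + 0.1) / (0.2468 + 0.063 + 0.1) ≈ 2.6842362, so M₁ = 2.6842362 × 1712 ≈ 4595.4124 billion.
After the change m₂ = (1 + 0.23) / (0.2468 + 0.063 + 0.23) ≈ 2.2786217, so M₂ = 2.2786217 × 1712 ≈ 3901.0004 billion.
ΔM = M₂ − M₁ = 3901.0004 − 4595.4124 = -694.412 billion.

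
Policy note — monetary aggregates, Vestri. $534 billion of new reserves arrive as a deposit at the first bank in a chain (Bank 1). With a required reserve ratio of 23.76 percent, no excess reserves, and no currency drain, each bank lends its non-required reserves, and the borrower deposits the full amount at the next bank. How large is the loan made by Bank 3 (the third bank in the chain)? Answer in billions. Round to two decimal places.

Each bank lends a fraction (1 − rr) = 0.7624 of the deposit it receives, so Bank 3 receives 534·0.7624^2 and lends 534·0.7624^3 ≈ 236.6410 billion.

$236.64 billion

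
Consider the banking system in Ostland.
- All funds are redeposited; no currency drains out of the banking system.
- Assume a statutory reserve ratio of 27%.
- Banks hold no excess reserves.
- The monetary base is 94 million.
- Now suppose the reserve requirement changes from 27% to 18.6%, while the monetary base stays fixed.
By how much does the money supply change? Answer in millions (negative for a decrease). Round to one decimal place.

157.2 million

Initially m₁ = 1 / (0.27) ≈ 3.7037, so M₁ = 3.7037 × 94 = 348.1478 million.
After the change m₂ = 1 / (0.186) ≈ 5.3763, so M₂ = 5.3763 × 94 = 505.3722 million.
ΔM = M₂ − M₁ = 505.3722 − 348.1478 = 157.2244 million.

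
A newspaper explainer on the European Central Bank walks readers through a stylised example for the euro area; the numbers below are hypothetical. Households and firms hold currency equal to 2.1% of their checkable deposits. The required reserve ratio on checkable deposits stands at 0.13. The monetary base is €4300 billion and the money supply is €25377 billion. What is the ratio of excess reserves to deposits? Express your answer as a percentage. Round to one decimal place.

2.2%

Using m = M/MB = 25377/4300 ≈ 5.901628. Since m = (1 + c)/(c + rr + e), the denominator satisfies c + rr + e = (1 + c)/m = (1 + 0.021) / 5.901628 ≈ 0.173003.
With c = 0.021 and rr = 0.13, the ratio of excess reserves to deposits is 0.173003 − 0.021 − 0.13 = 0.022003.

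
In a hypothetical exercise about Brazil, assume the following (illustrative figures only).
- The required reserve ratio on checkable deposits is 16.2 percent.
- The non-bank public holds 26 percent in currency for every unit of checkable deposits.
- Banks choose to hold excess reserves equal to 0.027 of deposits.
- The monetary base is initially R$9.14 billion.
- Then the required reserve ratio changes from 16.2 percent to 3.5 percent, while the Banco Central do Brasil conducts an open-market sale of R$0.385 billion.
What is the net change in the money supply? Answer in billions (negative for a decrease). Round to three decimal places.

Before: m₁ = (1 + 0.26) / (0.162 + 0.027 + 0.26) ≈ 2.80624, MB₁ = 9.14, so M₁ = 2.80624 × 9.14 ≈ 25.649 billion.
After: m₂ = (1 + 0.26) / (0.035 + 0.027 + 0.26) ≈ 3.91304, MB₂ = 9.14 − 0.385 = 8.755, so M₂ = 3.91304 × 8.755 ≈ 34.2587 billion.
ΔM = M₂ − M₁ = 34.2587 − 25.649 = 8.6097 billion.

R$8.610 billion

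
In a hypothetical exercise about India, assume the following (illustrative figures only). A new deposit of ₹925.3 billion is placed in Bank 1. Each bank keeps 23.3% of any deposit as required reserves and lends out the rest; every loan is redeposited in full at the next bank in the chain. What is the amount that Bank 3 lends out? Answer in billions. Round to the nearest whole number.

Each bank lends a fraction (1 − rr) = 0.7670 of the deposit it receives, so Bank 3 receives 925.3·0.7670^2 and lends 925.3·0.7670^3 ≈ 417.5117 billion.

₹418 billion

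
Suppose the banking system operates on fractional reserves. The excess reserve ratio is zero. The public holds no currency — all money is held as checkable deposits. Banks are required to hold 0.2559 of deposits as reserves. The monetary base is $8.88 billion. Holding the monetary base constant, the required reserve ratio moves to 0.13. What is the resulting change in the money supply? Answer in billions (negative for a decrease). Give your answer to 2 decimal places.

$33.61 billion

Initially m₁ = 1 / (0.2559) ≈ 3.9078, so M₁ = 3.9078 × 8.88 ≈ 34.7013 billion.
After the change m₂ = 1 / (0.13) ≈ 7.6923, so M₂ = 7.6923 × 8.88 ≈ 68.3076 billion.
ΔM = M₂ − M₁ = 68.3076 − 34.7013 = 33.6063 billion.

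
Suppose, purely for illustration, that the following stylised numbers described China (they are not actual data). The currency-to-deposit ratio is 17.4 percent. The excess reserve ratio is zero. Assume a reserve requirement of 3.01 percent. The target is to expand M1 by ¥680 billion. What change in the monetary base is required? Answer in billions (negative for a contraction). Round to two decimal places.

The money multiplier is m = (1 + c) / (rr + c) = (1 + 0.174) / (0.0301 + 0.174) ≈ 5.752082.
ΔMB = ΔM / m = (+680) / 5.752082 ≈ 118.2181 billion.

¥118.22 billion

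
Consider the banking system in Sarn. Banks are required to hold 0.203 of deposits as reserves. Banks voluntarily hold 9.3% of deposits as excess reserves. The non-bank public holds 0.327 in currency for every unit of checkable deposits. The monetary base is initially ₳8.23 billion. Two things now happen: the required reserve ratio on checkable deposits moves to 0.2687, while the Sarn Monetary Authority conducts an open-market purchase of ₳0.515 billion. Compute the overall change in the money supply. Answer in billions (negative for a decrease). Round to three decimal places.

Before: m₁ = (1 + 0.327) / (0.203 + 0.093 + 0.327) ≈ 2.13002, MB₁ = 8.23, so M₁ = 2.13002 × 8.23 ≈ 17.5301 billion.
After: m₂ = (1 + 0.327) / (0.2687 + 0.093 + 0.327) ≈ 1.92682, MB₂ = 8.23 + 0.515 = 8.745, so M₂ = 1.92682 × 8.745 ≈ 16.85 billion.
ΔM = M₂ − M₁ = 16.85 − 17.5301 = -0.6801 billion.

-0.680 billion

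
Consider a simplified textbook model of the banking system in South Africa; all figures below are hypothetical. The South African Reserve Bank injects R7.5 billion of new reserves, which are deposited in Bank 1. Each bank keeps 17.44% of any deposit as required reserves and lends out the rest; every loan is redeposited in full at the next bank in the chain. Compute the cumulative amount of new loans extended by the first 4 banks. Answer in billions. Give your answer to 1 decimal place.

Bank i lends (1 − rr)^i of the original deposit: Bank 1 lends 7.5·0.8256 = 6.1920, Bank 2 lends 7.5·0.8256² ≈ 5.1121, and so on.
Summing a geometric series: total = 7.5·[0.8256·(1 − 0.8256^4) / (1 − 0.8256)] ≈ 19.0092 billion.

R19.0 billion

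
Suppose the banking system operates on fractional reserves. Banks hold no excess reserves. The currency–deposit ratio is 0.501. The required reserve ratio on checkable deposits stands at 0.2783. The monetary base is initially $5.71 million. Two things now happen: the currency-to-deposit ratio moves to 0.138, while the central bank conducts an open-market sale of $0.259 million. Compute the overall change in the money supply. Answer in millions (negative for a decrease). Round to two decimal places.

Before: m₁ = (1 + 0.501) / (0.2783 + 0.501) ≈ 1.9261, MB₁ = 5.71, so M₁ = 1.9261 × 5.71 ≈ 10.998 million.
After: m₂ = (1 + 0.138) / (0.2783 + 0.138) ≈ 2.7336, MB₂ = 5.71 − 0.259 = 5.451, so M₂ = 2.7336 × 5.451 ≈ 14.9009 million.
ΔM = M₂ − M₁ = 14.9009 − 10.998 = 3.9029 million.

$3.90 million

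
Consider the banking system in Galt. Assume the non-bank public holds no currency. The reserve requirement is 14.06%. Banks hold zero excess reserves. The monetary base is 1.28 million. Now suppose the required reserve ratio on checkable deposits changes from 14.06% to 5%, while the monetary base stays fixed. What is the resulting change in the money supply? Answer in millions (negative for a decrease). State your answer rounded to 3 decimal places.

16.496 million

Initially m₁ = 1 / (0.1406) ≈ 7.11238, so M₁ = 7.11238 × 1.28 ≈ 9.1038 million.
After the change m₂ = 1 / (0.05) = 20, so M₂ = 20 × 1.28 = 25.6 million.
ΔM = M₂ − M₁ = 25.6 − 9.1038 = 16.4962 million.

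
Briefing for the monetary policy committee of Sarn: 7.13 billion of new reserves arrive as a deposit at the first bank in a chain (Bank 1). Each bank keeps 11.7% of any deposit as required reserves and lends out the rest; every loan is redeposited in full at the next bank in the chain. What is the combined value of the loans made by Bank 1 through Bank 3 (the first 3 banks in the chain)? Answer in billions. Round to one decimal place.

Bank i lends (1 − rr)^i of the original deposit: Bank 1 lends 7.13·0.8830 ≈ 6.2958, Bank 2 lends 7.13·0.8830² ≈ 5.5592, and so on.
Summing a geometric series: total = 7.13·[0.8830·(1 − 0.8830^3) / (1 − 0.8830)] ≈ 16.7637 billion.

16.8 billion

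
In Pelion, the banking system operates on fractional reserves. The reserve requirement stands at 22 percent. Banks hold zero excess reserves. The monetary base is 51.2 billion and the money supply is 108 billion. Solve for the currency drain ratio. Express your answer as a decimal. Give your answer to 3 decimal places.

0.483

Using m = M/MB = 108/51.2 = 2.109375. From m = (1 + c)/(c + rr + e), rearranging gives 1 + c = m·(c + rr + e), so c·(1 − m) = m·(rr + e) − 1.
Hence c = [m·(rr + e) − 1]/(1 − m) = [2.109375 × (0.22 + 0) − 1] / (1 − 2.109375) ≈ 0.483099.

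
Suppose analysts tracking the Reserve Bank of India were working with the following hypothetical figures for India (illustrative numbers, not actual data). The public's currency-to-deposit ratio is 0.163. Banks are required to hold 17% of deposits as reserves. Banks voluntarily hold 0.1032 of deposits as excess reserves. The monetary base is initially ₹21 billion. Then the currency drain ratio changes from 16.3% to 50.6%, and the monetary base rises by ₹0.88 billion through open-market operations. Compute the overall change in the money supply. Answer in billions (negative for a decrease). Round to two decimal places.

-13.70 billion

Before: m₁ = (1 + 0.163) / (0.17 + 0.1032 + 0.163) ≈ 2.66621, MB₁ = 21, so M₁ = 2.66621 × 21 ≈ 55.9904 billion.
After: m₂ = (1 + 0.506) / (0.17 + 0.1032 + 0.506) ≈ 1.93275, MB₂ = 21 + 0.88 = 21.88, so M₂ = 1.93275 × 21.88 ≈ 42.2886 billion.
ΔM = M₂ − M₁ = 42.2886 − 55.9904 = -13.7018 billion.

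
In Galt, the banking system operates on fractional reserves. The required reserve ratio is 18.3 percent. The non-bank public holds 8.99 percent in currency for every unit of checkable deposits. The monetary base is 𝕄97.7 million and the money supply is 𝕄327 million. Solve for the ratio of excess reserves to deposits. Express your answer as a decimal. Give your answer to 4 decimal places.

0.0527

Using m = M/MB = 327/97.7 ≈ 3.346981. Since m = (1 + c)/(c + rr + e), the denominator satisfies c + rr + e = (1 + c)/m = (1 + 0.0899) / 3.346981 ≈ 0.325637.
With c = 0.0899 and rr = 0.183, the ratio of excess reserves to deposits is 0.325637 − 0.0899 − 0.183 = 0.052737.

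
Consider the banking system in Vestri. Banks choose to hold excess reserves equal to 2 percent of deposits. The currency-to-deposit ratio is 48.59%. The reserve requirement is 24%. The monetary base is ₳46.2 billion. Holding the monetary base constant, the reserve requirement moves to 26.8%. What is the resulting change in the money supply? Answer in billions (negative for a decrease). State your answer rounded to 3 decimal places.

-3.330 billion

Initially m₁ = (1 + 0.4859) / (0.24 + 0.02 + 0.4859) ≈ 1.992090, so M₁ = 1.992090 × 46.2 ≈ 92.0346 billion.
After the change m₂ = (1 + 0.4859) / (0.268 + 0.02 + 0.4859) ≈ 1.920016, so M₂ = 1.920016 × 46.2 ≈ 88.7047 billion.
ΔM = M₂ − M₁ = 88.7047 − 92.0346 = -3.3299 billion.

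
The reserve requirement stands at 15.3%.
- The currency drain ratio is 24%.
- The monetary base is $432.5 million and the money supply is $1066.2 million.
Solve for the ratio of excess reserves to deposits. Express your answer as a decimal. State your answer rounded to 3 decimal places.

0.110

Using m = M/MB = 1066.2/432.5 ≈ 2.465202. Since m = (1 + c)/(c + rr + e), the denominator satisfies c + rr + e = (1 + c)/m = (1 + 0.24) / 2.465202 ≈ 0.503001.
With c = 0.24 and rr = 0.153, the ratio of excess reserves to deposits is 0.503001 − 0.24 − 0.153 = 0.110001.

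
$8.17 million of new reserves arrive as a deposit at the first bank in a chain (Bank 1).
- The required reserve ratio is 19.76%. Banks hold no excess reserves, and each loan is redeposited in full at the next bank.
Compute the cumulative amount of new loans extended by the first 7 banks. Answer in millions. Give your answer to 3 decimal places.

$26.071 million

Bank i lends (1 − rr)^i of the original deposit: Bank 1 lends 8.17·0.8024 ≈ 6.5556, Bank 2 lends 8.17·0.8024² ≈ 5.2602, and so on.
Summing a geometric series: total = 8.17·[0.8024·(1 − 0.8024^7) / (1 − 0.8024)] ≈ 26.0712 million.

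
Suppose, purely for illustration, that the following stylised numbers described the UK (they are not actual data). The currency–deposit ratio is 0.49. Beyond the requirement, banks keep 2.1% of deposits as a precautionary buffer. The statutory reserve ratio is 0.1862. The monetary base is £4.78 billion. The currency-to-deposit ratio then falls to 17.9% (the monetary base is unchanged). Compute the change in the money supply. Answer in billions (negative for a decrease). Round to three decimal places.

Initially m₁ = (1 + 0.49) / (0.1862 + 0.021 + 0.49) ≈ 2.13712, so M₁ = 2.13712 × 4.78 ≈ 10.2154 billion.
After the change m₂ = (1 + 0.179) / (0.1862 + 0.021 + 0.179) ≈ 3.05282, so M₂ = 3.05282 × 4.78 ≈ 14.5925 billion.
ΔM = M₂ − M₁ = 14.5925 − 10.2154 = 4.3771 billion.

£4.377 billion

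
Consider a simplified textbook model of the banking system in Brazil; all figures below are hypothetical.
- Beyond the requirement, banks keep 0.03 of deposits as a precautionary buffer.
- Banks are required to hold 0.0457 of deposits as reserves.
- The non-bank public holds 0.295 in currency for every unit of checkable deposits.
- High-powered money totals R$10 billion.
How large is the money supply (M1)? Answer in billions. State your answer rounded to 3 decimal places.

The money multiplier is m = (1 + c) / (rr + e + c) = (1 + 0.295) / (0.0457 + 0.03 + 0.295) ≈ 3.49339.
So M = m × MB = 3.49339 × 10 = 34.9339 billion.

R$34.934 billion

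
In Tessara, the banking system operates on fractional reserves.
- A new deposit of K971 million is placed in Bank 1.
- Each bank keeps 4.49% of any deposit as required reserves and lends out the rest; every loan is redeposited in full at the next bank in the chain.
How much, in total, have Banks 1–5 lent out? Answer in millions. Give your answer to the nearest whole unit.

Bank i lends (1 − rr)^i of the original deposit: Bank 1 lends 971·0.9551 = 927.4021, Bank 2 lends 971·0.9551² ≈ 885.7617, and so on.
Summing a geometric series: total = 971·[0.9551·(1 − 0.9551^5) / (1 − 0.9551)] ≈ 4238.8875 million.

K4239 million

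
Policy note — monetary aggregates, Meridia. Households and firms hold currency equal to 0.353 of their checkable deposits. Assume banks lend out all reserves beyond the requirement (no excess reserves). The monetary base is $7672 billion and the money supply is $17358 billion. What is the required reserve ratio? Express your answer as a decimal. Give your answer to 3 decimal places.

Using m = M/MB = 17358/7672 ≈ 2.262513. Since m = (1 + c)/(c + rr + e), the denominator satisfies c + rr + e = (1 + c)/m = (1 + 0.353) / 2.262513 ≈ 0.598008.
With c = 0.353 and e = 0, the required reserve ratio is 0.598008 − 0.353 − 0 = 0.245008.

0.245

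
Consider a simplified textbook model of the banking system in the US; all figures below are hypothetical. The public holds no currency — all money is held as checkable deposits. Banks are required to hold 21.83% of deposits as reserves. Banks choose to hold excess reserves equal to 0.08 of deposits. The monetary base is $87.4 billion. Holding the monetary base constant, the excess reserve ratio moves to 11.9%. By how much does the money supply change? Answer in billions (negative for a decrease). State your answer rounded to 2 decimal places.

Initially m₁ = 1 / (0.2183 + 0.08) ≈ 3.35233, so M₁ = 3.35233 × 87.4 ≈ 292.9936 billion.
After the change m₂ = 1 / (0.2183 + 0.119) ≈ 2.96472, so M₂ = 2.96472 × 87.4 ≈ 259.1165 billion.
ΔM = M₂ − M₁ = 259.1165 − 292.9936 = -33.8771 billion.

-33.88 billion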